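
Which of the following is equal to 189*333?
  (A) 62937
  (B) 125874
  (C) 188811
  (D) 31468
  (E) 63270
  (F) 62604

189 * 333 = 62937
A) 62937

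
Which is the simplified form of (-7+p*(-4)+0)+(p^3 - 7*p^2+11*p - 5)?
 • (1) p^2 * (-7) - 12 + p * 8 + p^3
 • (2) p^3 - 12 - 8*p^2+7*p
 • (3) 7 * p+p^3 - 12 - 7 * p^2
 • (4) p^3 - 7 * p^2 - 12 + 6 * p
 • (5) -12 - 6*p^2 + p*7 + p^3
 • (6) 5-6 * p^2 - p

Adding the polynomials and combining like terms:
(-7 + p*(-4) + 0) + (p^3 - 7*p^2 + 11*p - 5)
= 7 * p+p^3 - 12 - 7 * p^2
3) 7 * p+p^3 - 12 - 7 * p^2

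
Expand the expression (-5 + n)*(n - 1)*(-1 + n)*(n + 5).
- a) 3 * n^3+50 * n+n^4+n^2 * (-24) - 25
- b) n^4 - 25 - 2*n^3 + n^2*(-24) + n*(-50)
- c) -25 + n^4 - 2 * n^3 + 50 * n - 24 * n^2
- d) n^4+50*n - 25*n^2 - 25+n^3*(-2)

Expanding (-5 + n)*(n - 1)*(-1 + n)*(n + 5):
= -25 + n^4 - 2 * n^3 + 50 * n - 24 * n^2
c) -25 + n^4 - 2 * n^3 + 50 * n - 24 * n^2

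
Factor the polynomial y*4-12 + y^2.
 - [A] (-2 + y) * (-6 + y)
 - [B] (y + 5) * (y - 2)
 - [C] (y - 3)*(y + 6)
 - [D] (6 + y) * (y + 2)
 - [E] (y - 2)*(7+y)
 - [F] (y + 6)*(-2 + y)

We need to factor y*4-12 + y^2.
The factored form is (y + 6)*(-2 + y).
F) (y + 6)*(-2 + y)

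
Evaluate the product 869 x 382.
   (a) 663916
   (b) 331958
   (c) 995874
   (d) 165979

869 * 382 = 331958
b) 331958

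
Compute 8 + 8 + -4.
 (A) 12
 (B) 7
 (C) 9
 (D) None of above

First: 8 + 8 = 16
Then: 16 + -4 = 12
A) 12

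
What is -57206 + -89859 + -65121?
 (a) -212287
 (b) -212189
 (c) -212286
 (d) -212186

First: -57206 + -89859 = -147065
Then: -147065 + -65121 = -212186
d) -212186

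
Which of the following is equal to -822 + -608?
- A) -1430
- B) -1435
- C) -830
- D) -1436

-822 + -608 = -1430
A) -1430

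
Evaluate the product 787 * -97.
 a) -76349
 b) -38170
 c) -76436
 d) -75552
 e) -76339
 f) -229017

787 * -97 = -76339
e) -76339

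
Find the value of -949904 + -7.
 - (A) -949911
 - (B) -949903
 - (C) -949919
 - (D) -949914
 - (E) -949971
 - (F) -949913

-949904 + -7 = -949911
A) -949911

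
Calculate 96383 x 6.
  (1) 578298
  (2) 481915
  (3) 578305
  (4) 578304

96383 * 6 = 578298
1) 578298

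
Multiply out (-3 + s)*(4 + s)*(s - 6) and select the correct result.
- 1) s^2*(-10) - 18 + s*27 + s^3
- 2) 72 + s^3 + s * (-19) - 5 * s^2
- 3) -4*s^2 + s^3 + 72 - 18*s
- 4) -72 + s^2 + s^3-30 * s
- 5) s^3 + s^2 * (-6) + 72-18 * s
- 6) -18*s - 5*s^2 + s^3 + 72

Expanding (-3 + s)*(4 + s)*(s - 6):
= -18*s - 5*s^2 + s^3 + 72
6) -18*s - 5*s^2 + s^3 + 72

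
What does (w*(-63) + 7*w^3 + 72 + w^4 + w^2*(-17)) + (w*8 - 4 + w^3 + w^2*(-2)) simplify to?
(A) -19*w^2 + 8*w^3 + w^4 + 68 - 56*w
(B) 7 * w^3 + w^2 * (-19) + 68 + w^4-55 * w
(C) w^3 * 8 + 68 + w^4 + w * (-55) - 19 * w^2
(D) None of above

Adding the polynomials and combining like terms:
(w*(-63) + 7*w^3 + 72 + w^4 + w^2*(-17)) + (w*8 - 4 + w^3 + w^2*(-2))
= w^3 * 8 + 68 + w^4 + w * (-55) - 19 * w^2
C) w^3 * 8 + 68 + w^4 + w * (-55) - 19 * w^2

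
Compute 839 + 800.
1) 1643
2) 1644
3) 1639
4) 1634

839 + 800 = 1639
3) 1639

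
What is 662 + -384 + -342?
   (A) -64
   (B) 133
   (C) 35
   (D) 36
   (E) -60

First: 662 + -384 = 278
Then: 278 + -342 = -64
A) -64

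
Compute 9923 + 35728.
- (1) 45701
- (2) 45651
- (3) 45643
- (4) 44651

9923 + 35728 = 45651
2) 45651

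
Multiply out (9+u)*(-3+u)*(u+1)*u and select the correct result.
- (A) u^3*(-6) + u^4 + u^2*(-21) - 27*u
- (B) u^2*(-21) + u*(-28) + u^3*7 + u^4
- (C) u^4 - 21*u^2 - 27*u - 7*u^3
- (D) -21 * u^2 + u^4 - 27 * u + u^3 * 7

Expanding (9+u)*(-3+u)*(u+1)*u:
= -21 * u^2 + u^4 - 27 * u + u^3 * 7
D) -21 * u^2 + u^4 - 27 * u + u^3 * 7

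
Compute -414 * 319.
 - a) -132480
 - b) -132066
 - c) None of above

-414 * 319 = -132066
b) -132066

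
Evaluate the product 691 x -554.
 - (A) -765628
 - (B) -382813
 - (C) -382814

691 * -554 = -382814
C) -382814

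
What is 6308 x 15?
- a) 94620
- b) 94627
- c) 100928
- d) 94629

6308 * 15 = 94620
a) 94620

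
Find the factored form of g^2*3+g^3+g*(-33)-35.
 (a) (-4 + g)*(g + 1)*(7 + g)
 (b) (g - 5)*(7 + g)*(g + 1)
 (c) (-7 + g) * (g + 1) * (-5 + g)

We need to factor g^2*3+g^3+g*(-33)-35.
The factored form is (g - 5)*(7 + g)*(g + 1).
b) (g - 5)*(7 + g)*(g + 1)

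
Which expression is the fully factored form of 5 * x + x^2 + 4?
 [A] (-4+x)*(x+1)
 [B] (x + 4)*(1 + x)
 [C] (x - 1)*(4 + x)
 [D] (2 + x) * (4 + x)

We need to factor 5 * x + x^2 + 4.
The factored form is (x + 4)*(1 + x).
B) (x + 4)*(1 + x)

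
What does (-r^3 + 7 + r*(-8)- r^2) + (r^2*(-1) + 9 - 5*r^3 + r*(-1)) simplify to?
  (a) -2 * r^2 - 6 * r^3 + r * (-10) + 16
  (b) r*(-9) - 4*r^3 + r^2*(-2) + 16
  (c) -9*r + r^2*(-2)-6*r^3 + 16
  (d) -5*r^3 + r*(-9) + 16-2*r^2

Adding the polynomials and combining like terms:
(-r^3 + 7 + r*(-8) - r^2) + (r^2*(-1) + 9 - 5*r^3 + r*(-1))
= -9*r + r^2*(-2)-6*r^3 + 16
c) -9*r + r^2*(-2)-6*r^3 + 16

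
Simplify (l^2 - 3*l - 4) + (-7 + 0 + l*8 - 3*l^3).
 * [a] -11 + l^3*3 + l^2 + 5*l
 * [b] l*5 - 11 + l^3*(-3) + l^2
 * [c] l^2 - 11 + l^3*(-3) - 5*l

Adding the polynomials and combining like terms:
(l^2 - 3*l - 4) + (-7 + 0 + l*8 - 3*l^3)
= l*5 - 11 + l^3*(-3) + l^2
b) l*5 - 11 + l^3*(-3) + l^2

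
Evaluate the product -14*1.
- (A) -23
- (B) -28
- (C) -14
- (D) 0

-14 * 1 = -14
C) -14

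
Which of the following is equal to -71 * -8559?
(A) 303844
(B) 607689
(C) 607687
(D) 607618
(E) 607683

-71 * -8559 = 607689
B) 607689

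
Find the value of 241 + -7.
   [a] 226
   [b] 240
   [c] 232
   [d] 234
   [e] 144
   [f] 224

241 + -7 = 234
d) 234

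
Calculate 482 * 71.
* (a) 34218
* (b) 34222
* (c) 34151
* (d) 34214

482 * 71 = 34222
b) 34222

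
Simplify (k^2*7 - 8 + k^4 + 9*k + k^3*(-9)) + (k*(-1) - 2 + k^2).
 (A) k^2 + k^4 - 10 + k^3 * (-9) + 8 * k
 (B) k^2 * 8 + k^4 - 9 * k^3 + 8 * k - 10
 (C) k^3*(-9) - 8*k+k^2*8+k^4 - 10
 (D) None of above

Adding the polynomials and combining like terms:
(k^2*7 - 8 + k^4 + 9*k + k^3*(-9)) + (k*(-1) - 2 + k^2)
= k^2 * 8 + k^4 - 9 * k^3 + 8 * k - 10
B) k^2 * 8 + k^4 - 9 * k^3 + 8 * k - 10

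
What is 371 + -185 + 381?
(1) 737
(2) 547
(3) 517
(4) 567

First: 371 + -185 = 186
Then: 186 + 381 = 567
4) 567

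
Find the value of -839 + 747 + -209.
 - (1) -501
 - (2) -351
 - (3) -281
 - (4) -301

First: -839 + 747 = -92
Then: -92 + -209 = -301
4) -301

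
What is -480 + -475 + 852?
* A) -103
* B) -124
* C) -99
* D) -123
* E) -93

First: -480 + -475 = -955
Then: -955 + 852 = -103
A) -103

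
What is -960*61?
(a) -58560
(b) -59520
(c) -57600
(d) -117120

-960 * 61 = -58560
a) -58560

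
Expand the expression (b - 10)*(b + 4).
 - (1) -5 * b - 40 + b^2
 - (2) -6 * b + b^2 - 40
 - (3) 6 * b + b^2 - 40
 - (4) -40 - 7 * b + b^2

Expanding (b - 10)*(b + 4):
= -6 * b + b^2 - 40
2) -6 * b + b^2 - 40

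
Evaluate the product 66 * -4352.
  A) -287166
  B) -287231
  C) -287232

66 * -4352 = -287232
C) -287232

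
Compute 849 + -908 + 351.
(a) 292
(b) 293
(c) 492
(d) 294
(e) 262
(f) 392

First: 849 + -908 = -59
Then: -59 + 351 = 292
a) 292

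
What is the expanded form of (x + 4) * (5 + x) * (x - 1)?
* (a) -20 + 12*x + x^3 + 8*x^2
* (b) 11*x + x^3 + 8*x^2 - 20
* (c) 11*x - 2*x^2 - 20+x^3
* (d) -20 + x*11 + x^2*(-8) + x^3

Expanding (x + 4) * (5 + x) * (x - 1):
= 11*x + x^3 + 8*x^2 - 20
b) 11*x + x^3 + 8*x^2 - 20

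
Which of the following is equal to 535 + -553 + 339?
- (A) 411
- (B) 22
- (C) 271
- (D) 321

First: 535 + -553 = -18
Then: -18 + 339 = 321
D) 321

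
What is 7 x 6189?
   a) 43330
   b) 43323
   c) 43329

7 * 6189 = 43323
b) 43323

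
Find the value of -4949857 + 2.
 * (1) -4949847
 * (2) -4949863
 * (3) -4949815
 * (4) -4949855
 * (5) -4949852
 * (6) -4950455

-4949857 + 2 = -4949855
4) -4949855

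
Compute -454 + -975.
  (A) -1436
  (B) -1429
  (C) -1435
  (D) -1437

-454 + -975 = -1429
B) -1429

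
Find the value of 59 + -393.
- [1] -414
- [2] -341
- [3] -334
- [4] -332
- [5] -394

59 + -393 = -334
3) -334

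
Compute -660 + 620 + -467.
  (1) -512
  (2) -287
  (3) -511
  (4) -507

First: -660 + 620 = -40
Then: -40 + -467 = -507
4) -507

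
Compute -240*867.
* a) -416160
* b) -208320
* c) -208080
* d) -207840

-240 * 867 = -208080
c) -208080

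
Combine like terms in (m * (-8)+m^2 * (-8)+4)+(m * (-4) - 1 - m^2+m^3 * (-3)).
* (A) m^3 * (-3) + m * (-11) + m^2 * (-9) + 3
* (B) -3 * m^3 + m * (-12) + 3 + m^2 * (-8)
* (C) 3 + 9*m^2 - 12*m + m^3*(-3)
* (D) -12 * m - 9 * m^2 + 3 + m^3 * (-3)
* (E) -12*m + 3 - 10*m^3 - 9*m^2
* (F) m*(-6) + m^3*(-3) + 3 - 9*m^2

Adding the polynomials and combining like terms:
(m*(-8) + m^2*(-8) + 4) + (m*(-4) - 1 - m^2 + m^3*(-3))
= -12 * m - 9 * m^2 + 3 + m^3 * (-3)
D) -12 * m - 9 * m^2 + 3 + m^3 * (-3)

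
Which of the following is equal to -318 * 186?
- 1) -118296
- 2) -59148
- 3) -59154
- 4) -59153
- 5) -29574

-318 * 186 = -59148
2) -59148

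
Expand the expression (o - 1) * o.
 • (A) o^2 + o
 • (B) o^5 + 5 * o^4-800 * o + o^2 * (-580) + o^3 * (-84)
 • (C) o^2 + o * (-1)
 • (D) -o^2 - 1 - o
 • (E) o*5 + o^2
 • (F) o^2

Expanding (o - 1) * o:
= o^2 + o * (-1)
C) o^2 + o * (-1)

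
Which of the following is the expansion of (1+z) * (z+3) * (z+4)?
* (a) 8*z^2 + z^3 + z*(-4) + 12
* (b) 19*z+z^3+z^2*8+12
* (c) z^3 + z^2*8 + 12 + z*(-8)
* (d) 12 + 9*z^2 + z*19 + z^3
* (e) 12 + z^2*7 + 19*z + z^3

Expanding (1+z) * (z+3) * (z+4):
= 19*z+z^3+z^2*8+12
b) 19*z+z^3+z^2*8+12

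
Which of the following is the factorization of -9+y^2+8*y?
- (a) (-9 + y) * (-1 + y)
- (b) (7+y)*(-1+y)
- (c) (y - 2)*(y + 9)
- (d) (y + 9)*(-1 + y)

We need to factor -9+y^2+8*y.
The factored form is (y + 9)*(-1 + y).
d) (y + 9)*(-1 + y)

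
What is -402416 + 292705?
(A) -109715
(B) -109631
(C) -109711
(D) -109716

-402416 + 292705 = -109711
C) -109711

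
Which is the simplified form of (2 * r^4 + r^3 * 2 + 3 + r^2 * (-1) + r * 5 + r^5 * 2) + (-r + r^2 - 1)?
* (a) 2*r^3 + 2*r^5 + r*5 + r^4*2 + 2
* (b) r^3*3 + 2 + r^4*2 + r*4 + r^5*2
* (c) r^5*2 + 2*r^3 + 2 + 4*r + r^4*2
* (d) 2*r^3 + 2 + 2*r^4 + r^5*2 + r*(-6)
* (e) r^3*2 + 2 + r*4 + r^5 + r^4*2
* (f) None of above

Adding the polynomials and combining like terms:
(2*r^4 + r^3*2 + 3 + r^2*(-1) + r*5 + r^5*2) + (-r + r^2 - 1)
= r^5*2 + 2*r^3 + 2 + 4*r + r^4*2
c) r^5*2 + 2*r^3 + 2 + 4*r + r^4*2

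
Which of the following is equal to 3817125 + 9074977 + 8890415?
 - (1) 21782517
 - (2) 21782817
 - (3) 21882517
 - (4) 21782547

First: 3817125 + 9074977 = 12892102
Then: 12892102 + 8890415 = 21782517
1) 21782517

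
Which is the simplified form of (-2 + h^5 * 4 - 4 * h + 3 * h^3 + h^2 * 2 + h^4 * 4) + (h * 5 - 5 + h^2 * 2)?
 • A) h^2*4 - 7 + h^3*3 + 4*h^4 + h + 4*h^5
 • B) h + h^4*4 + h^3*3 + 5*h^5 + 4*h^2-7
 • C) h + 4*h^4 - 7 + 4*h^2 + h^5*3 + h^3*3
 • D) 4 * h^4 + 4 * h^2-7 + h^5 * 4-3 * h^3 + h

Adding the polynomials and combining like terms:
(-2 + h^5*4 - 4*h + 3*h^3 + h^2*2 + h^4*4) + (h*5 - 5 + h^2*2)
= h^2*4 - 7 + h^3*3 + 4*h^4 + h + 4*h^5
A) h^2*4 - 7 + h^3*3 + 4*h^4 + h + 4*h^5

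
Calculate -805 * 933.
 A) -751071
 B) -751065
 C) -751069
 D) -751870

-805 * 933 = -751065
B) -751065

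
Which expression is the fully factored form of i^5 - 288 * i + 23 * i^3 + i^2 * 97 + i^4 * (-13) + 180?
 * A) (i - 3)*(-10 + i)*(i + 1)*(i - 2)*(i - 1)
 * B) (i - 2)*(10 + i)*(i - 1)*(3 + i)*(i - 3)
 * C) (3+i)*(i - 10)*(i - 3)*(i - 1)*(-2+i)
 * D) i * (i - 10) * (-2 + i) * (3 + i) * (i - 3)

We need to factor i^5 - 288 * i + 23 * i^3 + i^2 * 97 + i^4 * (-13) + 180.
The factored form is (3+i)*(i - 10)*(i - 3)*(i - 1)*(-2+i).
C) (3+i)*(i - 10)*(i - 3)*(i - 1)*(-2+i)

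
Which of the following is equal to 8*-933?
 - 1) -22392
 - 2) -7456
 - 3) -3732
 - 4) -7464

8 * -933 = -7464
4) -7464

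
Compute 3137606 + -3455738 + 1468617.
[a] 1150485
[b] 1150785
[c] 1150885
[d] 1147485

First: 3137606 + -3455738 = -318132
Then: -318132 + 1468617 = 1150485
a) 1150485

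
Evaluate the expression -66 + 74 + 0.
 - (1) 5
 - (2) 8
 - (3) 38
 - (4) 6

First: -66 + 74 = 8
Then: 8 + 0 = 8
2) 8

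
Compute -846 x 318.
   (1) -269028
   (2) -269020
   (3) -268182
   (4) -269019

-846 * 318 = -269028
1) -269028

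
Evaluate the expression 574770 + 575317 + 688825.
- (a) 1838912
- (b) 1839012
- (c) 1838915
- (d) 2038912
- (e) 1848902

First: 574770 + 575317 = 1150087
Then: 1150087 + 688825 = 1838912
a) 1838912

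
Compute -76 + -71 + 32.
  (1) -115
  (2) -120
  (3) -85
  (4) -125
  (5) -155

First: -76 + -71 = -147
Then: -147 + 32 = -115
1) -115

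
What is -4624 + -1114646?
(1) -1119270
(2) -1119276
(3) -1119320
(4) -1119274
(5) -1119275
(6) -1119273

-4624 + -1114646 = -1119270
1) -1119270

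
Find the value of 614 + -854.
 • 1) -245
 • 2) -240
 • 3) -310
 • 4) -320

614 + -854 = -240
2) -240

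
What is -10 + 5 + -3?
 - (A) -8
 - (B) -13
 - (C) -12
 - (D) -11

First: -10 + 5 = -5
Then: -5 + -3 = -8
A) -8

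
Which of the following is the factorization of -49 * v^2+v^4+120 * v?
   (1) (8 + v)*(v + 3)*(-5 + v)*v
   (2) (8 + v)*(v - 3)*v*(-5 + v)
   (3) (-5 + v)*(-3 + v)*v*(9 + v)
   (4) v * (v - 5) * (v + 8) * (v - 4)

We need to factor -49 * v^2+v^4+120 * v.
The factored form is (8 + v)*(v - 3)*v*(-5 + v).
2) (8 + v)*(v - 3)*v*(-5 + v)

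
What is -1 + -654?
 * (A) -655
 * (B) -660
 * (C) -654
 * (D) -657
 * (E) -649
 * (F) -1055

-1 + -654 = -655
A) -655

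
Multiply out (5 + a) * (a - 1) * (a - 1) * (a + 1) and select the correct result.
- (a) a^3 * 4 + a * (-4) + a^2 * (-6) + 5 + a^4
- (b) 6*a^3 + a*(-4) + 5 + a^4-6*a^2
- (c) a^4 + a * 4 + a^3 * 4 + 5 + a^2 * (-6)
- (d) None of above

Expanding (5 + a) * (a - 1) * (a - 1) * (a + 1):
= a^3 * 4 + a * (-4) + a^2 * (-6) + 5 + a^4
a) a^3 * 4 + a * (-4) + a^2 * (-6) + 5 + a^4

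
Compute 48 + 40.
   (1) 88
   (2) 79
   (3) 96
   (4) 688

48 + 40 = 88
1) 88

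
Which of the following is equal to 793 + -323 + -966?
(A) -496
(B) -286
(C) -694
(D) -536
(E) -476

First: 793 + -323 = 470
Then: 470 + -966 = -496
A) -496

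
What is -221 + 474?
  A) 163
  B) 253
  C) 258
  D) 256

-221 + 474 = 253
B) 253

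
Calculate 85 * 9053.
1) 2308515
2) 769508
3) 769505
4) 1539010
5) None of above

85 * 9053 = 769505
3) 769505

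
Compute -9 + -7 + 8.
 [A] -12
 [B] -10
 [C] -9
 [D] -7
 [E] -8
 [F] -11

First: -9 + -7 = -16
Then: -16 + 8 = -8
E) -8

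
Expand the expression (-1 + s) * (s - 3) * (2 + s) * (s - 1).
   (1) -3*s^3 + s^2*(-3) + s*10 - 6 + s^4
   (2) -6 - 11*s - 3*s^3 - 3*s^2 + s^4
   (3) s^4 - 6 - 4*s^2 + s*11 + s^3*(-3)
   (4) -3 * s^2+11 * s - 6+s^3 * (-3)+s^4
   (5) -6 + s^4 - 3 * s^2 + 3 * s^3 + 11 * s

Expanding (-1 + s) * (s - 3) * (2 + s) * (s - 1):
= -3 * s^2+11 * s - 6+s^3 * (-3)+s^4
4) -3 * s^2+11 * s - 6+s^3 * (-3)+s^4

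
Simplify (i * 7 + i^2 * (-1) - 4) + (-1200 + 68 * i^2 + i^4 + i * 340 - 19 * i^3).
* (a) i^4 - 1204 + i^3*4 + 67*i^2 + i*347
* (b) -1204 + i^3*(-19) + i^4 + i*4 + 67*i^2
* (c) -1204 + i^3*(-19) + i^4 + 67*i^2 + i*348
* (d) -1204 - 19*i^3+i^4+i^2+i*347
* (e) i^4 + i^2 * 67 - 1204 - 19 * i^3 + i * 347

Adding the polynomials and combining like terms:
(i*7 + i^2*(-1) - 4) + (-1200 + 68*i^2 + i^4 + i*340 - 19*i^3)
= i^4 + i^2 * 67 - 1204 - 19 * i^3 + i * 347
e) i^4 + i^2 * 67 - 1204 - 19 * i^3 + i * 347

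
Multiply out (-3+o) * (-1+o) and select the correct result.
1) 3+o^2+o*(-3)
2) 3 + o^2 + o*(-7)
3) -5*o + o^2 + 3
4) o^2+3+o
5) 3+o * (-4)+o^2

Expanding (-3+o) * (-1+o):
= 3+o * (-4)+o^2
5) 3+o * (-4)+o^2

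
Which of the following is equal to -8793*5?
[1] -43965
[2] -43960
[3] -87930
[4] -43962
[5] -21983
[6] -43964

-8793 * 5 = -43965
1) -43965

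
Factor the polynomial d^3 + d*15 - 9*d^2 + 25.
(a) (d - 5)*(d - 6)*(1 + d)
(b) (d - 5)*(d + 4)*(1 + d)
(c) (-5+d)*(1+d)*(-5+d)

We need to factor d^3 + d*15 - 9*d^2 + 25.
The factored form is (-5+d)*(1+d)*(-5+d).
c) (-5+d)*(1+d)*(-5+d)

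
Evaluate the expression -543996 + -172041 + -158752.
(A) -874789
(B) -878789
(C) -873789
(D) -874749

First: -543996 + -172041 = -716037
Then: -716037 + -158752 = -874789
A) -874789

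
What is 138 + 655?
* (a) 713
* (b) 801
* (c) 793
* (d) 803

138 + 655 = 793
c) 793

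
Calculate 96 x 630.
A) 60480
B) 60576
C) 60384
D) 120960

96 * 630 = 60480
A) 60480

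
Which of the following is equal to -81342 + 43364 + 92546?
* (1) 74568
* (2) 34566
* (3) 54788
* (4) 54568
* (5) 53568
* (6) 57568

First: -81342 + 43364 = -37978
Then: -37978 + 92546 = 54568
4) 54568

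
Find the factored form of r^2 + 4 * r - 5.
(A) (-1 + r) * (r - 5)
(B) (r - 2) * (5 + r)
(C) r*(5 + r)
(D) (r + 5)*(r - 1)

We need to factor r^2 + 4 * r - 5.
The factored form is (r + 5)*(r - 1).
D) (r + 5)*(r - 1)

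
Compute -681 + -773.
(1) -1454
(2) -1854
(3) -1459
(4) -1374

-681 + -773 = -1454
1) -1454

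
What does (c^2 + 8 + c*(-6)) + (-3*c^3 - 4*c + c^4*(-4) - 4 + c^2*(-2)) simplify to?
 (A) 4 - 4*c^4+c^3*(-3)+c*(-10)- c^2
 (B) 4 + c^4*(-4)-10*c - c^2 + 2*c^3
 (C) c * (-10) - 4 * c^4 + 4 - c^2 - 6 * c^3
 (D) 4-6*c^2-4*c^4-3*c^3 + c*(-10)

Adding the polynomials and combining like terms:
(c^2 + 8 + c*(-6)) + (-3*c^3 - 4*c + c^4*(-4) - 4 + c^2*(-2))
= 4 - 4*c^4+c^3*(-3)+c*(-10)- c^2
A) 4 - 4*c^4+c^3*(-3)+c*(-10)- c^2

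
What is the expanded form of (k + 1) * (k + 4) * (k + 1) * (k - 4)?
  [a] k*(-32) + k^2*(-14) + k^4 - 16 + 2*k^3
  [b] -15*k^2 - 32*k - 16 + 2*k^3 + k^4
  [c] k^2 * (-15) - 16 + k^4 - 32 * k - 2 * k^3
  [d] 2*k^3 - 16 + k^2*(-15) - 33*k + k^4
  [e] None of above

Expanding (k + 1) * (k + 4) * (k + 1) * (k - 4):
= -15*k^2 - 32*k - 16 + 2*k^3 + k^4
b) -15*k^2 - 32*k - 16 + 2*k^3 + k^4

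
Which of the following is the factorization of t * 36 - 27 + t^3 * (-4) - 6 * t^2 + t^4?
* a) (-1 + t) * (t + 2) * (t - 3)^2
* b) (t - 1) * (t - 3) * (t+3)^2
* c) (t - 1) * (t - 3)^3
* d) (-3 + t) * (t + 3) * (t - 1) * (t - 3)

We need to factor t * 36 - 27 + t^3 * (-4) - 6 * t^2 + t^4.
The factored form is (-3 + t) * (t + 3) * (t - 1) * (t - 3).
d) (-3 + t) * (t + 3) * (t - 1) * (t - 3)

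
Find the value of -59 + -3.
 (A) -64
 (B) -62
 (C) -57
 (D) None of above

-59 + -3 = -62
B) -62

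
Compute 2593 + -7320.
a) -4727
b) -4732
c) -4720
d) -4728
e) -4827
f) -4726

2593 + -7320 = -4727
a) -4727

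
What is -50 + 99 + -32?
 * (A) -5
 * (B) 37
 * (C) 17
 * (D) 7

First: -50 + 99 = 49
Then: 49 + -32 = 17
C) 17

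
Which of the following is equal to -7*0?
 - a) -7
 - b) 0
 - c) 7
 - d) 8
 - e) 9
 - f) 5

-7 * 0 = 0
b) 0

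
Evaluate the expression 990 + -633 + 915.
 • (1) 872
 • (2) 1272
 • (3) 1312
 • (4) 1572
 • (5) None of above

First: 990 + -633 = 357
Then: 357 + 915 = 1272
2) 1272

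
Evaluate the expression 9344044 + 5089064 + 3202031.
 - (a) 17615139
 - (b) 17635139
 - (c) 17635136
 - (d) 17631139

First: 9344044 + 5089064 = 14433108
Then: 14433108 + 3202031 = 17635139
b) 17635139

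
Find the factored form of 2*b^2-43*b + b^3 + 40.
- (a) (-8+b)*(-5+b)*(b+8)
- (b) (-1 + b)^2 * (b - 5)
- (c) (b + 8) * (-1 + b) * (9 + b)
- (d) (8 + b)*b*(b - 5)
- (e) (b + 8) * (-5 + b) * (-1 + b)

We need to factor 2*b^2-43*b + b^3 + 40.
The factored form is (b + 8) * (-5 + b) * (-1 + b).
e) (b + 8) * (-5 + b) * (-1 + b)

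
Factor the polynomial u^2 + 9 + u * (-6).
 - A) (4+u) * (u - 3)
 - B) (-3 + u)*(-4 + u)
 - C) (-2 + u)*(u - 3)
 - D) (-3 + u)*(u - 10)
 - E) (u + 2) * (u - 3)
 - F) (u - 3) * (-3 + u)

We need to factor u^2 + 9 + u * (-6).
The factored form is (u - 3) * (-3 + u).
F) (u - 3) * (-3 + u)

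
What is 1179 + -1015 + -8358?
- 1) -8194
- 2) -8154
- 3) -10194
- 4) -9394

First: 1179 + -1015 = 164
Then: 164 + -8358 = -8194
1) -8194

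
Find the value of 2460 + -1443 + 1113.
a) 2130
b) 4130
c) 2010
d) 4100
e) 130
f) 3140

First: 2460 + -1443 = 1017
Then: 1017 + 1113 = 2130
a) 2130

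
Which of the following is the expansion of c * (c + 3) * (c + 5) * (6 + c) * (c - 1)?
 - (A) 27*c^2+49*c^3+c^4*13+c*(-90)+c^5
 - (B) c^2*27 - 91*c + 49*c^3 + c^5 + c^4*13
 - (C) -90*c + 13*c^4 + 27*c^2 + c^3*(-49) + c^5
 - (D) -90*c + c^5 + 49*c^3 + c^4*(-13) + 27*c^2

Expanding c * (c + 3) * (c + 5) * (6 + c) * (c - 1):
= 27*c^2+49*c^3+c^4*13+c*(-90)+c^5
A) 27*c^2+49*c^3+c^4*13+c*(-90)+c^5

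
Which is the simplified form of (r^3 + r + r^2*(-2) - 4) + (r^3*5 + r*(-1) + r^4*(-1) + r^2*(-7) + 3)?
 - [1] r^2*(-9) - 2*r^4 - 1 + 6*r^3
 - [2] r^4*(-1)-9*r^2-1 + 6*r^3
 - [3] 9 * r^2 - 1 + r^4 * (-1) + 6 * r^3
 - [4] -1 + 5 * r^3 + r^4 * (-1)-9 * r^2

Adding the polynomials and combining like terms:
(r^3 + r + r^2*(-2) - 4) + (r^3*5 + r*(-1) + r^4*(-1) + r^2*(-7) + 3)
= r^4*(-1)-9*r^2-1 + 6*r^3
2) r^4*(-1)-9*r^2-1 + 6*r^3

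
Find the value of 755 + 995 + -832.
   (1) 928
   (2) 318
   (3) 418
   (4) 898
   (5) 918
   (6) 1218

First: 755 + 995 = 1750
Then: 1750 + -832 = 918
5) 918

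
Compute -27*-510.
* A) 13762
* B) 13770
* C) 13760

-27 * -510 = 13770
B) 13770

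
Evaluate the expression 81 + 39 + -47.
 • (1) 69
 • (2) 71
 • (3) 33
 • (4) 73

First: 81 + 39 = 120
Then: 120 + -47 = 73
4) 73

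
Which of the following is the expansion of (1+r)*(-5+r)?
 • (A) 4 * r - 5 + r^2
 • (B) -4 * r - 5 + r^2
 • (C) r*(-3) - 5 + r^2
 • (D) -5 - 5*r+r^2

Expanding (1+r)*(-5+r):
= -4 * r - 5 + r^2
B) -4 * r - 5 + r^2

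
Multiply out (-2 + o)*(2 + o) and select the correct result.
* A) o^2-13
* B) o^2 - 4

Expanding (-2 + o)*(2 + o):
= o^2 - 4
B) o^2 - 4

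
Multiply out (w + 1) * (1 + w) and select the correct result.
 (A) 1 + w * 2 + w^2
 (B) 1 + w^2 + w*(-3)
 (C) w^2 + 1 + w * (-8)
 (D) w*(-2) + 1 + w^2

Expanding (w + 1) * (1 + w):
= 1 + w * 2 + w^2
A) 1 + w * 2 + w^2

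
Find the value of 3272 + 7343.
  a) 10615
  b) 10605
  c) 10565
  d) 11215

3272 + 7343 = 10615
a) 10615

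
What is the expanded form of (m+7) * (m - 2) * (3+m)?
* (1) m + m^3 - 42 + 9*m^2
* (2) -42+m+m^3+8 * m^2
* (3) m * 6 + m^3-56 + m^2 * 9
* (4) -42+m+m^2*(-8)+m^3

Expanding (m+7) * (m - 2) * (3+m):
= -42+m+m^3+8 * m^2
2) -42+m+m^3+8 * m^2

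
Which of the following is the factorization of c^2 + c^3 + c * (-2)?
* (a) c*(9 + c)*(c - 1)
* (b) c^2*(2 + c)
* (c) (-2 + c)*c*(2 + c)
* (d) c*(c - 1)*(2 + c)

We need to factor c^2 + c^3 + c * (-2).
The factored form is c*(c - 1)*(2 + c).
d) c*(c - 1)*(2 + c)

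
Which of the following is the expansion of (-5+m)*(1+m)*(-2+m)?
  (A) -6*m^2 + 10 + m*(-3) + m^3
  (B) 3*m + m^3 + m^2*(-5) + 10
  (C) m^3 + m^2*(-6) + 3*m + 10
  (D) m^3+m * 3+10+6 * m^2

Expanding (-5+m)*(1+m)*(-2+m):
= m^3 + m^2*(-6) + 3*m + 10
C) m^3 + m^2*(-6) + 3*m + 10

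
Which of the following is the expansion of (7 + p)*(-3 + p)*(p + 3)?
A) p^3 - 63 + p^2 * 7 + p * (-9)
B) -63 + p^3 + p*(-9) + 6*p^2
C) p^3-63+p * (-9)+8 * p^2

Expanding (7 + p)*(-3 + p)*(p + 3):
= p^3 - 63 + p^2 * 7 + p * (-9)
A) p^3 - 63 + p^2 * 7 + p * (-9)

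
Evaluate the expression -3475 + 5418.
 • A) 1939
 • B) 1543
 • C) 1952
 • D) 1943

-3475 + 5418 = 1943
D) 1943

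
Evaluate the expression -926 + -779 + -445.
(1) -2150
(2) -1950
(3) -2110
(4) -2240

First: -926 + -779 = -1705
Then: -1705 + -445 = -2150
1) -2150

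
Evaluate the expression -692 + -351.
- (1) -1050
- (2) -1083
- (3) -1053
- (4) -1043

-692 + -351 = -1043
4) -1043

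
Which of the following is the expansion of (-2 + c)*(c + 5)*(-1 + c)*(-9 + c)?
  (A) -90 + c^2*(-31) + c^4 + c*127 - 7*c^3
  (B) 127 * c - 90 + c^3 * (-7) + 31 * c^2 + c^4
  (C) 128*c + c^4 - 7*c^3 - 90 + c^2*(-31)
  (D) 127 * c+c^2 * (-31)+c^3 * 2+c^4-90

Expanding (-2 + c)*(c + 5)*(-1 + c)*(-9 + c):
= -90 + c^2*(-31) + c^4 + c*127 - 7*c^3
A) -90 + c^2*(-31) + c^4 + c*127 - 7*c^3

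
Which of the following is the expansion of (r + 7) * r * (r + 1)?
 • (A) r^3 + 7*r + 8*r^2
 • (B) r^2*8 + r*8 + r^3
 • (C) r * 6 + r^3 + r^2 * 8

Expanding (r + 7) * r * (r + 1):
= r^3 + 7*r + 8*r^2
A) r^3 + 7*r + 8*r^2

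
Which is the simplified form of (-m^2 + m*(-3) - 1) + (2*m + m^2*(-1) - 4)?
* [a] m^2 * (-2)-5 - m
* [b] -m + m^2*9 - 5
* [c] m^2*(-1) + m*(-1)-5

Adding the polynomials and combining like terms:
(-m^2 + m*(-3) - 1) + (2*m + m^2*(-1) - 4)
= m^2 * (-2)-5 - m
a) m^2 * (-2)-5 - m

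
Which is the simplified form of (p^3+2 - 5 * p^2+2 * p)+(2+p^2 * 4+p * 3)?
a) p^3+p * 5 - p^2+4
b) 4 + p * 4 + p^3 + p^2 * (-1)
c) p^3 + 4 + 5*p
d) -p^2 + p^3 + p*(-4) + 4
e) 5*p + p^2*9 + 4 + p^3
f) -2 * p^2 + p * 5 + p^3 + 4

Adding the polynomials and combining like terms:
(p^3 + 2 - 5*p^2 + 2*p) + (2 + p^2*4 + p*3)
= p^3+p * 5 - p^2+4
a) p^3+p * 5 - p^2+4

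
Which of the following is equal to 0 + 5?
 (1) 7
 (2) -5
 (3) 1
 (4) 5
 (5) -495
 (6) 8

0 + 5 = 5
4) 5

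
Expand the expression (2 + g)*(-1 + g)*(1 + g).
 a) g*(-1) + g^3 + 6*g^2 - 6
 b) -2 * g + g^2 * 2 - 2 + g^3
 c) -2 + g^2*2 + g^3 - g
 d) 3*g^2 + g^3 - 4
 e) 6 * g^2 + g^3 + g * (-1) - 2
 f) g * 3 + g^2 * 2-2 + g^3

Expanding (2 + g)*(-1 + g)*(1 + g):
= -2 + g^2*2 + g^3 - g
c) -2 + g^2*2 + g^3 - g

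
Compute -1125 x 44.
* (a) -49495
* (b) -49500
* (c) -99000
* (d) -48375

-1125 * 44 = -49500
b) -49500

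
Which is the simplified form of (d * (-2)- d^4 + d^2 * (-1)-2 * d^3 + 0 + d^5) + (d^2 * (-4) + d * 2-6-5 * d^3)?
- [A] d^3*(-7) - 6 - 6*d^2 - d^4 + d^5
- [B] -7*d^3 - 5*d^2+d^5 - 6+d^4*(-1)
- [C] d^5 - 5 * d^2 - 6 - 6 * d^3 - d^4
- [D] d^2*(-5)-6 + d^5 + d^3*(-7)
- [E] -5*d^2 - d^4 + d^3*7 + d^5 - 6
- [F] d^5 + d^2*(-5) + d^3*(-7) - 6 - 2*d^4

Adding the polynomials and combining like terms:
(d*(-2) - d^4 + d^2*(-1) - 2*d^3 + 0 + d^5) + (d^2*(-4) + d*2 - 6 - 5*d^3)
= -7*d^3 - 5*d^2+d^5 - 6+d^4*(-1)
B) -7*d^3 - 5*d^2+d^5 - 6+d^4*(-1)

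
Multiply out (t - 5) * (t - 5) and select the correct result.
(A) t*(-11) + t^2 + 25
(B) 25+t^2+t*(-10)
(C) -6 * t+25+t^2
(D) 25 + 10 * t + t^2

Expanding (t - 5) * (t - 5):
= 25+t^2+t*(-10)
B) 25+t^2+t*(-10)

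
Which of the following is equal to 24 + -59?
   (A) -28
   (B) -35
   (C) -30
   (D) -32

24 + -59 = -35
B) -35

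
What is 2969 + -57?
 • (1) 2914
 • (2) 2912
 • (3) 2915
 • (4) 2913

2969 + -57 = 2912
2) 2912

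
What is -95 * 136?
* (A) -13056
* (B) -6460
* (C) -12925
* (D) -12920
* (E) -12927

-95 * 136 = -12920
D) -12920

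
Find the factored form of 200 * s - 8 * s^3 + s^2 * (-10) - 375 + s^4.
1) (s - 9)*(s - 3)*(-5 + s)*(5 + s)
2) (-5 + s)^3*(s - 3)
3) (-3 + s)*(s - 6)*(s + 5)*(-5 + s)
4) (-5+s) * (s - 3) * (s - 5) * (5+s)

We need to factor 200 * s - 8 * s^3 + s^2 * (-10) - 375 + s^4.
The factored form is (-5+s) * (s - 3) * (s - 5) * (5+s).
4) (-5+s) * (s - 3) * (s - 5) * (5+s)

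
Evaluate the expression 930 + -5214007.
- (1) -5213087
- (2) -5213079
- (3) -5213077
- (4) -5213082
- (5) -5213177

930 + -5214007 = -5213077
3) -5213077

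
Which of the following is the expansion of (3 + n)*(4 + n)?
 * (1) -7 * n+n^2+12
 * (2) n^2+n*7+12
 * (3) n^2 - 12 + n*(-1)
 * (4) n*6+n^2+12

Expanding (3 + n)*(4 + n):
= n^2+n*7+12
2) n^2+n*7+12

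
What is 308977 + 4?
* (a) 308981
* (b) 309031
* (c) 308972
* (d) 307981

308977 + 4 = 308981
a) 308981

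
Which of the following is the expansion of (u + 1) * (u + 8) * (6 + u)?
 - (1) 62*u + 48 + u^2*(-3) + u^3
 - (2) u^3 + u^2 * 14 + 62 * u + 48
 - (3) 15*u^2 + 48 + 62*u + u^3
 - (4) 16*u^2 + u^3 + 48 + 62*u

Expanding (u + 1) * (u + 8) * (6 + u):
= 15*u^2 + 48 + 62*u + u^3
3) 15*u^2 + 48 + 62*u + u^3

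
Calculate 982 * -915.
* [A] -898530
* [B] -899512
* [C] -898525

982 * -915 = -898530
A) -898530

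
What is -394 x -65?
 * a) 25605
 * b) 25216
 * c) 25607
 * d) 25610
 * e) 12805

-394 * -65 = 25610
d) 25610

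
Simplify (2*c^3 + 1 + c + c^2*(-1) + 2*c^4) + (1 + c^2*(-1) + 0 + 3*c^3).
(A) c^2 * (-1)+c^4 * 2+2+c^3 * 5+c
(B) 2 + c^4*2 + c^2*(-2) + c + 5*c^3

Adding the polynomials and combining like terms:
(2*c^3 + 1 + c + c^2*(-1) + 2*c^4) + (1 + c^2*(-1) + 0 + 3*c^3)
= 2 + c^4*2 + c^2*(-2) + c + 5*c^3
B) 2 + c^4*2 + c^2*(-2) + c + 5*c^3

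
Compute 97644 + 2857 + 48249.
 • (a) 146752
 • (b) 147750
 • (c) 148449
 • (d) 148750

First: 97644 + 2857 = 100501
Then: 100501 + 48249 = 148750
d) 148750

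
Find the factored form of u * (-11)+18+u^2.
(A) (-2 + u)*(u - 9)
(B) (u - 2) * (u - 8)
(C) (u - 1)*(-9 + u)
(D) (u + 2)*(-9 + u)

We need to factor u * (-11)+18+u^2.
The factored form is (-2 + u)*(u - 9).
A) (-2 + u)*(u - 9)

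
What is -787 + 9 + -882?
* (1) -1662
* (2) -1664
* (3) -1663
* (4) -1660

First: -787 + 9 = -778
Then: -778 + -882 = -1660
4) -1660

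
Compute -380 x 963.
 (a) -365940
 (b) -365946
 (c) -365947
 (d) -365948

-380 * 963 = -365940
a) -365940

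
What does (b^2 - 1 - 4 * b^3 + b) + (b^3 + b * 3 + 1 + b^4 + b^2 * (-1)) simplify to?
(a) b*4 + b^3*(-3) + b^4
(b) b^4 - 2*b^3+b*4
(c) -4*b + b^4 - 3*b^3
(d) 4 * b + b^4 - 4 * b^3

Adding the polynomials and combining like terms:
(b^2 - 1 - 4*b^3 + b) + (b^3 + b*3 + 1 + b^4 + b^2*(-1))
= b*4 + b^3*(-3) + b^4
a) b*4 + b^3*(-3) + b^4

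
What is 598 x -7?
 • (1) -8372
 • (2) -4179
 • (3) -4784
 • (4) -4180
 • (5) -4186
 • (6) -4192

598 * -7 = -4186
5) -4186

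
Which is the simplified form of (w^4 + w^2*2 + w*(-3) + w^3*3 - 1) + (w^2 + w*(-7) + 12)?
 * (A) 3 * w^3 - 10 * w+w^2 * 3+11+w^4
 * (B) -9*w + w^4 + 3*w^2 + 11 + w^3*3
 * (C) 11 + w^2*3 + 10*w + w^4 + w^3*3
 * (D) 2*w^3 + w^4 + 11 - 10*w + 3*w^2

Adding the polynomials and combining like terms:
(w^4 + w^2*2 + w*(-3) + w^3*3 - 1) + (w^2 + w*(-7) + 12)
= 3 * w^3 - 10 * w+w^2 * 3+11+w^4
A) 3 * w^3 - 10 * w+w^2 * 3+11+w^4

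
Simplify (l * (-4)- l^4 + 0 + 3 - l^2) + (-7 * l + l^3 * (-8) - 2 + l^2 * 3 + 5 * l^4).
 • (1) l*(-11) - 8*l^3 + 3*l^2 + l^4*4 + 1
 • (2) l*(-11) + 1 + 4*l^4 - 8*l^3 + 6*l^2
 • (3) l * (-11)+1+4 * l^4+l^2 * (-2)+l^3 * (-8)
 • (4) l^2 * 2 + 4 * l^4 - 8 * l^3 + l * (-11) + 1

Adding the polynomials and combining like terms:
(l*(-4) - l^4 + 0 + 3 - l^2) + (-7*l + l^3*(-8) - 2 + l^2*3 + 5*l^4)
= l^2 * 2 + 4 * l^4 - 8 * l^3 + l * (-11) + 1
4) l^2 * 2 + 4 * l^4 - 8 * l^3 + l * (-11) + 1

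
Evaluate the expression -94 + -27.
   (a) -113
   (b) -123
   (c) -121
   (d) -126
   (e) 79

-94 + -27 = -121
c) -121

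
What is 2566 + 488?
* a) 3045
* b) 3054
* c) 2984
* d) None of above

2566 + 488 = 3054
b) 3054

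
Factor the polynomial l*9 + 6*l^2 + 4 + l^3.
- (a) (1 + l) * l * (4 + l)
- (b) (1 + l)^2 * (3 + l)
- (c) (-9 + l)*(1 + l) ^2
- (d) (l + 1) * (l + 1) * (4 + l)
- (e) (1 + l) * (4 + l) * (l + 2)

We need to factor l*9 + 6*l^2 + 4 + l^3.
The factored form is (l + 1) * (l + 1) * (4 + l).
d) (l + 1) * (l + 1) * (4 + l)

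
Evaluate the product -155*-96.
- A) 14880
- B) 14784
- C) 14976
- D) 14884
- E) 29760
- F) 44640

-155 * -96 = 14880
A) 14880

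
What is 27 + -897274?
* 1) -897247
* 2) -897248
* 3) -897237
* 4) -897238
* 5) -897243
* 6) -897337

27 + -897274 = -897247
1) -897247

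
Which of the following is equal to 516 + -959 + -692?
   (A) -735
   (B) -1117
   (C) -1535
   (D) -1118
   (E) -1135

First: 516 + -959 = -443
Then: -443 + -692 = -1135
E) -1135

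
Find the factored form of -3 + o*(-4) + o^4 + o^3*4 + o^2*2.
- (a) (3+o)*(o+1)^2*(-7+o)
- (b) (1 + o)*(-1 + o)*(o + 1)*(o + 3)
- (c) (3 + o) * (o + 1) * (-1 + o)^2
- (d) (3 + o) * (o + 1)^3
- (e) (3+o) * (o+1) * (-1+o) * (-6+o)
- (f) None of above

We need to factor -3 + o*(-4) + o^4 + o^3*4 + o^2*2.
The factored form is (1 + o)*(-1 + o)*(o + 1)*(o + 3).
b) (1 + o)*(-1 + o)*(o + 1)*(o + 3)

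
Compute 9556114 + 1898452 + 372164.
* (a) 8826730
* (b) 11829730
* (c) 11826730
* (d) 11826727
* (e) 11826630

First: 9556114 + 1898452 = 11454566
Then: 11454566 + 372164 = 11826730
c) 11826730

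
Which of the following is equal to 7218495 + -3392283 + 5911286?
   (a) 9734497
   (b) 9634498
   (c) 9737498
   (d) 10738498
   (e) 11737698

First: 7218495 + -3392283 = 3826212
Then: 3826212 + 5911286 = 9737498
c) 9737498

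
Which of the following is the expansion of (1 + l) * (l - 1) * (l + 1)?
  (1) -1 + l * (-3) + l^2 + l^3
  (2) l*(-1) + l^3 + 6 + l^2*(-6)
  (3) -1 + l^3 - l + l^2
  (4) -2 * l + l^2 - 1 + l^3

Expanding (1 + l) * (l - 1) * (l + 1):
= -1 + l^3 - l + l^2
3) -1 + l^3 - l + l^2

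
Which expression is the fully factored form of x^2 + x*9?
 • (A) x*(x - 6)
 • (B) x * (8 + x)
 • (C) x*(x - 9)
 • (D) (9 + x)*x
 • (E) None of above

We need to factor x^2 + x*9.
The factored form is (9 + x)*x.
D) (9 + x)*x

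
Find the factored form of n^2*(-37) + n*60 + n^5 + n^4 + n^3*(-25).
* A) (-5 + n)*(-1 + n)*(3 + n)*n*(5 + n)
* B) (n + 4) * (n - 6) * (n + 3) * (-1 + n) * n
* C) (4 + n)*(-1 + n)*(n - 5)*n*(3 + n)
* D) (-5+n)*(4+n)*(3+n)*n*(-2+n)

We need to factor n^2*(-37) + n*60 + n^5 + n^4 + n^3*(-25).
The factored form is (4 + n)*(-1 + n)*(n - 5)*n*(3 + n).
C) (4 + n)*(-1 + n)*(n - 5)*n*(3 + n)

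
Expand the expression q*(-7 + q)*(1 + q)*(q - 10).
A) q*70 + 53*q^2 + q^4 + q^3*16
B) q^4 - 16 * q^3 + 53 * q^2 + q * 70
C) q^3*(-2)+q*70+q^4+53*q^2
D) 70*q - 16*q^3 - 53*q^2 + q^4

Expanding q*(-7 + q)*(1 + q)*(q - 10):
= q^4 - 16 * q^3 + 53 * q^2 + q * 70
B) q^4 - 16 * q^3 + 53 * q^2 + q * 70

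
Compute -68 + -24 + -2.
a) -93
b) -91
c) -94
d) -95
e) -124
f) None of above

First: -68 + -24 = -92
Then: -92 + -2 = -94
c) -94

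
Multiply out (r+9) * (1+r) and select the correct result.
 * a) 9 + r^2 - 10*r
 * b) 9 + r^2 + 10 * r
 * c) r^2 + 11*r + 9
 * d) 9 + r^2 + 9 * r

Expanding (r+9) * (1+r):
= 9 + r^2 + 10 * r
b) 9 + r^2 + 10 * r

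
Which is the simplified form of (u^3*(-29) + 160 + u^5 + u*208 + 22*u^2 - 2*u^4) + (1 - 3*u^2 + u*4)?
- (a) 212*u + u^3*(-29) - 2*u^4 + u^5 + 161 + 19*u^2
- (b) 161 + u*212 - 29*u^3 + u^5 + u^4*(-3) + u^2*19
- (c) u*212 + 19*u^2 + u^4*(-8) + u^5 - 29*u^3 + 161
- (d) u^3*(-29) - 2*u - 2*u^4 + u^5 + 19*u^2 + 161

Adding the polynomials and combining like terms:
(u^3*(-29) + 160 + u^5 + u*208 + 22*u^2 - 2*u^4) + (1 - 3*u^2 + u*4)
= 212*u + u^3*(-29) - 2*u^4 + u^5 + 161 + 19*u^2
a) 212*u + u^3*(-29) - 2*u^4 + u^5 + 161 + 19*u^2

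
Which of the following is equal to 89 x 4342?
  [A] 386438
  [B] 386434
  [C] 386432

89 * 4342 = 386438
A) 386438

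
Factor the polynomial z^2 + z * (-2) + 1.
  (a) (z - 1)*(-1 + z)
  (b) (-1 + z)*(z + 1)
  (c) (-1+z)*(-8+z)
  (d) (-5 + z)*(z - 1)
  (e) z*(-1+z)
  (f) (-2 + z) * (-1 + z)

We need to factor z^2 + z * (-2) + 1.
The factored form is (z - 1)*(-1 + z).
a) (z - 1)*(-1 + z)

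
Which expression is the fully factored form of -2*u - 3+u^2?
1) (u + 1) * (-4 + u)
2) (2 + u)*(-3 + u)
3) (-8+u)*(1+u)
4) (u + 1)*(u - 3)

We need to factor -2*u - 3+u^2.
The factored form is (u + 1)*(u - 3).
4) (u + 1)*(u - 3)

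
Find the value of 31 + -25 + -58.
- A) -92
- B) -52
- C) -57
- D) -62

First: 31 + -25 = 6
Then: 6 + -58 = -52
B) -52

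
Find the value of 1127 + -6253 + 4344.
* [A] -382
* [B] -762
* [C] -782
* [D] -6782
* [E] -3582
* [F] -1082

First: 1127 + -6253 = -5126
Then: -5126 + 4344 = -782
C) -782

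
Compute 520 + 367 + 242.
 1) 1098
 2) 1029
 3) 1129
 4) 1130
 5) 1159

First: 520 + 367 = 887
Then: 887 + 242 = 1129
3) 1129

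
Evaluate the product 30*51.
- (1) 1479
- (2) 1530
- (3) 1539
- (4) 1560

30 * 51 = 1530
2) 1530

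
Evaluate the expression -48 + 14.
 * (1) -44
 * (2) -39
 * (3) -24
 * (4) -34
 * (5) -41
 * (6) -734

-48 + 14 = -34
4) -34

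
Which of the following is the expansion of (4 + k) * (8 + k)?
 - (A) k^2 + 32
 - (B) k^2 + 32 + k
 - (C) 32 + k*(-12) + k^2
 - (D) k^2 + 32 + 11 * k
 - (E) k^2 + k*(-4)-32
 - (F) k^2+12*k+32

Expanding (4 + k) * (8 + k):
= k^2+12*k+32
F) k^2+12*k+32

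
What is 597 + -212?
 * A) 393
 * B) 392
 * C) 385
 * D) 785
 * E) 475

597 + -212 = 385
C) 385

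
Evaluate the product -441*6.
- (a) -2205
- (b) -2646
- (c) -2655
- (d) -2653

-441 * 6 = -2646
b) -2646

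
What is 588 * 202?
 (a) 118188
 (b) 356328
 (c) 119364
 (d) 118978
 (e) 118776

588 * 202 = 118776
e) 118776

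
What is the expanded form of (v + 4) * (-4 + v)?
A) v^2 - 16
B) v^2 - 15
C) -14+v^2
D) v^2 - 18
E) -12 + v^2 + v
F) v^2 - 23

Expanding (v + 4) * (-4 + v):
= v^2 - 16
A) v^2 - 16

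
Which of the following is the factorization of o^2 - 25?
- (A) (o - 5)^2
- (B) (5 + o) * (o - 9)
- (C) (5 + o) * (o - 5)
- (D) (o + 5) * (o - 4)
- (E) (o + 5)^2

We need to factor o^2 - 25.
The factored form is (5 + o) * (o - 5).
C) (5 + o) * (o - 5)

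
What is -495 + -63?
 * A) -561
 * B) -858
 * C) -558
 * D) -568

-495 + -63 = -558
C) -558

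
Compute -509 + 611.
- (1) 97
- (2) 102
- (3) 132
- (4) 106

-509 + 611 = 102
2) 102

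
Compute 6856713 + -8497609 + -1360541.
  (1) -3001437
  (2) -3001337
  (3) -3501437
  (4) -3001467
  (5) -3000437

First: 6856713 + -8497609 = -1640896
Then: -1640896 + -1360541 = -3001437
1) -3001437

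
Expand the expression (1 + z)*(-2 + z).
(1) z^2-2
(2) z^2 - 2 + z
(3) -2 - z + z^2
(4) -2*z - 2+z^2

Expanding (1 + z)*(-2 + z):
= -2 - z + z^2
3) -2 - z + z^2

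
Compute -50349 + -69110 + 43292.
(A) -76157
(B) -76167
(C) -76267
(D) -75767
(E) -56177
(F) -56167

First: -50349 + -69110 = -119459
Then: -119459 + 43292 = -76167
B) -76167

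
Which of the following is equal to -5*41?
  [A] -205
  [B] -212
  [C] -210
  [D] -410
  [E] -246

-5 * 41 = -205
A) -205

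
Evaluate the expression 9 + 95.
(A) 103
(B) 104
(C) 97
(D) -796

9 + 95 = 104
B) 104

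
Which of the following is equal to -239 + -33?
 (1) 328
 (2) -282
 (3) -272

-239 + -33 = -272
3) -272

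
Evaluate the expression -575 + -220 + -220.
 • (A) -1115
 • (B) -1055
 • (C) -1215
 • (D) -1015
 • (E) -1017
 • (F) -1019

First: -575 + -220 = -795
Then: -795 + -220 = -1015
D) -1015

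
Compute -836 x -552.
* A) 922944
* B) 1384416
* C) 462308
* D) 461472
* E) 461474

-836 * -552 = 461472
D) 461472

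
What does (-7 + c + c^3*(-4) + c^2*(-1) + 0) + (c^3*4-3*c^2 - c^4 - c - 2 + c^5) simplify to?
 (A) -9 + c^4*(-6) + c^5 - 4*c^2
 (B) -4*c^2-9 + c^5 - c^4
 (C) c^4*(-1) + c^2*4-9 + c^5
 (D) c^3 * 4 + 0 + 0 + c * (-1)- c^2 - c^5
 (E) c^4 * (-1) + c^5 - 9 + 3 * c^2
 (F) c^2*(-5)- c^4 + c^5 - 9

Adding the polynomials and combining like terms:
(-7 + c + c^3*(-4) + c^2*(-1) + 0) + (c^3*4 - 3*c^2 - c^4 - c - 2 + c^5)
= -4*c^2-9 + c^5 - c^4
B) -4*c^2-9 + c^5 - c^4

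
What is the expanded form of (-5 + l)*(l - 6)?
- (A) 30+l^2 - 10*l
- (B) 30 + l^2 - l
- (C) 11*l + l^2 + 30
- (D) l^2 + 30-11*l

Expanding (-5 + l)*(l - 6):
= l^2 + 30-11*l
D) l^2 + 30-11*l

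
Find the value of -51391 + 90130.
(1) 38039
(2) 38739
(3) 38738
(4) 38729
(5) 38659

-51391 + 90130 = 38739
2) 38739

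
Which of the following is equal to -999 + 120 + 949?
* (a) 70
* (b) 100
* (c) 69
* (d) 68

First: -999 + 120 = -879
Then: -879 + 949 = 70
a) 70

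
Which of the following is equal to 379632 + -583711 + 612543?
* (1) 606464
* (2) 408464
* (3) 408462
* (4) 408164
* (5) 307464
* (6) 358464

First: 379632 + -583711 = -204079
Then: -204079 + 612543 = 408464
2) 408464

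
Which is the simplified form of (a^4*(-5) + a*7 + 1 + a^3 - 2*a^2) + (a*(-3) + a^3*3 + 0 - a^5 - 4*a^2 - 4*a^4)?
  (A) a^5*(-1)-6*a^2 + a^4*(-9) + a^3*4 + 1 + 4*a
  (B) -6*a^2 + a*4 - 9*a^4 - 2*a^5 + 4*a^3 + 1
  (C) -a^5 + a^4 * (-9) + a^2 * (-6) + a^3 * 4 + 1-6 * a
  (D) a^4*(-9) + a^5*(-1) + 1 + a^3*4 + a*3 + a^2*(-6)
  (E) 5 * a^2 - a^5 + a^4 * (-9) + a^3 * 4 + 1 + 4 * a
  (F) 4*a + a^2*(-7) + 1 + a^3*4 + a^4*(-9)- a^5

Adding the polynomials and combining like terms:
(a^4*(-5) + a*7 + 1 + a^3 - 2*a^2) + (a*(-3) + a^3*3 + 0 - a^5 - 4*a^2 - 4*a^4)
= a^5*(-1)-6*a^2 + a^4*(-9) + a^3*4 + 1 + 4*a
A) a^5*(-1)-6*a^2 + a^4*(-9) + a^3*4 + 1 + 4*a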